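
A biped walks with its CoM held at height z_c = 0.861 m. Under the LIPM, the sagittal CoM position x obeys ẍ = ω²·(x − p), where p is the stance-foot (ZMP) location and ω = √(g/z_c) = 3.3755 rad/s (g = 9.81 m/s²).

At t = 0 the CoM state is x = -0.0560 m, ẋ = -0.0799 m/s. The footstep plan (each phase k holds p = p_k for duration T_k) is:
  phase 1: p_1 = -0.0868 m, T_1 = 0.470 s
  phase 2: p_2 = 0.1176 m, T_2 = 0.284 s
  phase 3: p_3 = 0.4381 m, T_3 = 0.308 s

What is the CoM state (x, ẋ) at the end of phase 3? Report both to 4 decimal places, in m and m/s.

phase 1: p=-0.0868, T=0.470, ωT=1.586485, cosh=2.545593, sinh=2.340949; start (x,ẋ)=(-0.056000, -0.079900) → end (x,ẋ)=(-0.063807, 0.039985)
phase 2: p=0.1176, T=0.284, ωT=0.958642, cosh=1.495783, sinh=1.112369; start (x,ẋ)=(-0.063807, 0.039985) → end (x,ẋ)=(-0.140569, -0.621340)
phase 3: p=0.4381, T=0.308, ωT=1.039654, cosh=1.590908, sinh=1.237331; start (x,ẋ)=(-0.140569, -0.621340) → end (x,ẋ)=(-0.710269, -3.405370)

x = -0.7103, ẋ = -3.4054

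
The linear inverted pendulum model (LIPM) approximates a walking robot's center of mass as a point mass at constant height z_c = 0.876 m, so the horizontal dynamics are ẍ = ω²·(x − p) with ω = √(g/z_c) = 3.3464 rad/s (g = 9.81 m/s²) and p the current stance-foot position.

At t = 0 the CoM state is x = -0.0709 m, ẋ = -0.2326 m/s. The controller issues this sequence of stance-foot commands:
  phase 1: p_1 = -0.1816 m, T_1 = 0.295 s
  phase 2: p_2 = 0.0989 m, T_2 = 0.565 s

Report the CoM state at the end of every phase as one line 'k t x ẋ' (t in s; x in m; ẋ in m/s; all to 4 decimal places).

1 0.2950 -0.0928 0.0726
2 0.8600 -0.4801 -1.8298

phase 1: p=-0.1816, T=0.295, ωT=0.987188, cosh=1.528150, sinh=1.155527; start (x,ẋ)=(-0.070900, -0.232600) → end (x,ẋ)=(-0.092752, 0.072613)
phase 2: p=0.0989, T=0.565, ωT=1.890716, cosh=3.387537, sinh=3.236573; start (x,ẋ)=(-0.092752, 0.072613) → end (x,ẋ)=(-0.480097, -1.829773)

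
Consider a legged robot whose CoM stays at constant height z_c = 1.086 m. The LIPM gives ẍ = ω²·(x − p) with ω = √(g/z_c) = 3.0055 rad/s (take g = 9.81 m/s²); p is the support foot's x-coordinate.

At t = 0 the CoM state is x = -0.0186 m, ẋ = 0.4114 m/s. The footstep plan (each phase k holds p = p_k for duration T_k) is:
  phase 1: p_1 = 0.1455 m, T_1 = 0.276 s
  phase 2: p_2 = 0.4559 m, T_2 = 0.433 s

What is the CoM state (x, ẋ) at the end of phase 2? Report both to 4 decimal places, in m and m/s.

x = -0.2891, ẋ = -1.8778

phase 1: p=0.1455, T=0.276, ωT=0.829518, cosh=1.364237, sinh=0.927977; start (x,ẋ)=(-0.018600, 0.411400) → end (x,ẋ)=(0.048652, 0.103566)
phase 2: p=0.4559, T=0.433, ωT=1.301381, cosh=1.973262, sinh=1.701107; start (x,ẋ)=(0.048652, 0.103566) → end (x,ẋ)=(-0.289088, -1.877761)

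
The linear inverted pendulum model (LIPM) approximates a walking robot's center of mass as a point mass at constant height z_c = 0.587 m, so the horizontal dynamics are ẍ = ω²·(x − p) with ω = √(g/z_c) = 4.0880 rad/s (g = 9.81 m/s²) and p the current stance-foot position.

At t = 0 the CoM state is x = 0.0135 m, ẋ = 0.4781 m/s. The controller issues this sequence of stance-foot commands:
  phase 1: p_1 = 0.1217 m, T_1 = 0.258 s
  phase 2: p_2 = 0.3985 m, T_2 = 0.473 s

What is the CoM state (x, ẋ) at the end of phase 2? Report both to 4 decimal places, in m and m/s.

x = -0.4973, ẋ = -3.4519

phase 1: p=0.1217, T=0.258, ωT=1.054704, cosh=1.609710, sinh=1.261415; start (x,ẋ)=(0.013500, 0.478100) → end (x,ẋ)=(0.095054, 0.211651)
phase 2: p=0.3985, T=0.473, ωT=1.933624, cosh=3.529573, sinh=3.384950; start (x,ẋ)=(0.095054, 0.211651) → end (x,ẋ)=(-0.497282, -3.451942)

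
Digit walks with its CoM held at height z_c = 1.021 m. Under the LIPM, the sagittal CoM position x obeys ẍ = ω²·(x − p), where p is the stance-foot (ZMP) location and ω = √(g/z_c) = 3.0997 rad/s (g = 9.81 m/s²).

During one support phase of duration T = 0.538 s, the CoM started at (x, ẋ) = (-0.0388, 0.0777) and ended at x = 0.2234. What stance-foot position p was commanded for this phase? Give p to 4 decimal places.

p = -0.1524

ωT = 3.0997·0.538 = 1.667639; cosh(ωT) = 2.744165, sinh(ωT) = 2.555473
x(T) = p + (x₀−p)·cosh(ωT) + (ẋ₀/ω)·sinh(ωT) ⇒ p·(1 − cosh) = x(T) − x₀·cosh − (ẋ₀/ω)·sinh
numerator   = 0.2234 − (-0.0388)·2.744165 − (0.0777/3.0997)·2.555473 = 0.265816
denominator = 1 − 2.744165 = -1.744165
p = 0.265816 / -1.744165 = -0.1524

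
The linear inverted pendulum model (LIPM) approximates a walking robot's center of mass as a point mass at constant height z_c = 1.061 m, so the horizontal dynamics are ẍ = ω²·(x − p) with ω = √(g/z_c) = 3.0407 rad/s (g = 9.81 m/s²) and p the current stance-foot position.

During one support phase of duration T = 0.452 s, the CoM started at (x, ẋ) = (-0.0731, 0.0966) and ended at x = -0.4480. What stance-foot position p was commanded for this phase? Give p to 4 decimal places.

ωT = 3.0407·0.452 = 1.374396; cosh(ωT) = 2.102841, sinh(ωT) = 1.849849
x(T) = p + (x₀−p)·cosh(ωT) + (ẋ₀/ω)·sinh(ωT) ⇒ p·(1 − cosh) = x(T) − x₀·cosh − (ẋ₀/ω)·sinh
numerator   = -0.4480 − (-0.0731)·2.102841 − (0.0966/3.0407)·1.849849 = -0.353050
denominator = 1 − 2.102841 = -1.102841
p = -0.353050 / -1.102841 = 0.3201

p = 0.3201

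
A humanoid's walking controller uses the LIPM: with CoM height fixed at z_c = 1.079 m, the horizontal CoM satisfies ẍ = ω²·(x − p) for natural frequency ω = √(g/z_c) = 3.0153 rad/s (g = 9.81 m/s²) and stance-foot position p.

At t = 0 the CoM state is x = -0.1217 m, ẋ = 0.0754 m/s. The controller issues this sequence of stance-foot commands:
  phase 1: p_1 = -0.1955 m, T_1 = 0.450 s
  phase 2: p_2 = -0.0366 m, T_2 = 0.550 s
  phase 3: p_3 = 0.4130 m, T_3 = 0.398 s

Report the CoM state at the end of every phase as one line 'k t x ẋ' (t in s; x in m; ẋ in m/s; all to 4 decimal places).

1 0.4500 0.0027 0.5596
2 1.0000 0.5399 1.8222
3 1.3980 1.5550 3.8771

phase 1: p=-0.1955, T=0.450, ωT=1.356885, cosh=2.070769, sinh=1.813307; start (x,ẋ)=(-0.121700, 0.075400) → end (x,ẋ)=(0.002666, 0.559650)
phase 2: p=-0.0366, T=0.550, ωT=1.658415, cosh=2.720711, sinh=2.530270; start (x,ẋ)=(0.002666, 0.559650) → end (x,ẋ)=(0.539858, 1.822225)
phase 3: p=0.4130, T=0.398, ωT=1.200089, cosh=1.810791, sinh=1.509623; start (x,ẋ)=(0.539858, 1.822225) → end (x,ẋ)=(1.555018, 3.877120)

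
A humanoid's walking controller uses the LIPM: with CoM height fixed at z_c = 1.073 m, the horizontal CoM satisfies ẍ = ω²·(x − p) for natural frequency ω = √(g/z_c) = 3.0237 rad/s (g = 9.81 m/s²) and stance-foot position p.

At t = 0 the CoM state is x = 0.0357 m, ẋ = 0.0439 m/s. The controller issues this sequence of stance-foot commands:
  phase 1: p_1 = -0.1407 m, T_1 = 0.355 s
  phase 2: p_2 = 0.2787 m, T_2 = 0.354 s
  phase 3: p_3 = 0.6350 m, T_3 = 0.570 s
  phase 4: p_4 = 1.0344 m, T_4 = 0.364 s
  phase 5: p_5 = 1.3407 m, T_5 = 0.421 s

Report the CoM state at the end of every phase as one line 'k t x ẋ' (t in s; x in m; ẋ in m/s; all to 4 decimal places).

phase 1: p=-0.1407, T=0.355, ωT=1.073413, cosh=1.633594, sinh=1.291754; start (x,ẋ)=(0.035700, 0.043900) → end (x,ẋ)=(0.166220, 0.760712)
phase 2: p=0.2787, T=0.354, ωT=1.070390, cosh=1.629695, sinh=1.286821; start (x,ẋ)=(0.166220, 0.760712) → end (x,ẋ)=(0.419135, 0.802075)
phase 3: p=0.6350, T=0.570, ωT=1.723509, cosh=2.891299, sinh=2.712860; start (x,ẋ)=(0.419135, 0.802075) → end (x,ẋ)=(0.730490, 0.548323)
phase 4: p=1.0344, T=0.364, ωT=1.100627, cosh=1.669356, sinh=1.336694; start (x,ẋ)=(0.730490, 0.548323) → end (x,ẋ)=(0.769464, -0.312985)
phase 5: p=1.3407, T=0.421, ωT=1.272978, cosh=1.925734, sinh=1.645737; start (x,ẋ)=(0.769464, -0.312985) → end (x,ẋ)=(0.070300, -3.445319)

1 0.3550 0.1662 0.7607
2 0.7090 0.4191 0.8021
3 1.2790 0.7305 0.5483
4 1.6430 0.7695 -0.3130
5 2.0640 0.0703 -3.4453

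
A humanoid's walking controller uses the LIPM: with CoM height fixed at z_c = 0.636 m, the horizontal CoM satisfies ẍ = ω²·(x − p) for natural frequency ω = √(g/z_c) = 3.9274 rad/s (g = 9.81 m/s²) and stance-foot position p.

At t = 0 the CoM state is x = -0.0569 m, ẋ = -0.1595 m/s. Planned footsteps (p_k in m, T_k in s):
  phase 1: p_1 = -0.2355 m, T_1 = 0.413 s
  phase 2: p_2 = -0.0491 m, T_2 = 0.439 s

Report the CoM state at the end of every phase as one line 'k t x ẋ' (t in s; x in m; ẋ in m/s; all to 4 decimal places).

phase 1: p=-0.2355, T=0.413, ωT=1.622016, cosh=2.630394, sinh=2.432894; start (x,ẋ)=(-0.056900, -0.159500) → end (x,ẋ)=(0.135483, 1.286966)
phase 2: p=-0.0491, T=0.439, ωT=1.724129, cosh=2.892980, sinh=2.714652; start (x,ẋ)=(0.135483, 1.286966) → end (x,ẋ)=(1.374458, 5.691108)

1 0.4130 0.1355 1.2870
2 0.8520 1.3745 5.6911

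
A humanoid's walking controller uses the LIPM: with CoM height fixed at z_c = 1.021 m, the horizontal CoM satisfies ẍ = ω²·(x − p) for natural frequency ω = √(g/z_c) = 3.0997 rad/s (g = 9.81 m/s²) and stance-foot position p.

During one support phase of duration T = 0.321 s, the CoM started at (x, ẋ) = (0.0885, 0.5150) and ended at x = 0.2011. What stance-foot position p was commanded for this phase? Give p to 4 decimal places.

p = 0.2400

ωT = 3.0997·0.321 = 0.995004; cosh(ωT) = 1.537228, sinh(ωT) = 1.167506
x(T) = p + (x₀−p)·cosh(ωT) + (ẋ₀/ω)·sinh(ωT) ⇒ p·(1 − cosh) = x(T) − x₀·cosh − (ẋ₀/ω)·sinh
numerator   = 0.2011 − (0.0885)·1.537228 − (0.5150/3.0997)·1.167506 = -0.128920
denominator = 1 − 1.537228 = -0.537228
p = -0.128920 / -0.537228 = 0.2400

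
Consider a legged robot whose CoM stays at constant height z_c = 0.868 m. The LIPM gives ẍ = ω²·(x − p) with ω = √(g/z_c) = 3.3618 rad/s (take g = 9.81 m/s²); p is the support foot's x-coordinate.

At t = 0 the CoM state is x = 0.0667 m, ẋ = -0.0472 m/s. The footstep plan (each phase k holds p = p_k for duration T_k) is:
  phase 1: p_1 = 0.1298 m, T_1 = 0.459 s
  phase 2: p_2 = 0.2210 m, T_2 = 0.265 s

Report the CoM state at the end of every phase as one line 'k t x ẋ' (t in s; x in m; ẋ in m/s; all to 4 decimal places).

phase 1: p=0.1298, T=0.459, ωT=1.543066, cosh=2.446320, sinh=2.232595; start (x,ẋ)=(0.066700, -0.047200) → end (x,ẋ)=(-0.055909, -0.589066)
phase 2: p=0.2210, T=0.265, ωT=0.890877, cosh=1.423781, sinh=1.013485; start (x,ẋ)=(-0.055909, -0.589066) → end (x,ẋ)=(-0.350843, -1.782166)

1 0.4590 -0.0559 -0.5891
2 0.7240 -0.3508 -1.7822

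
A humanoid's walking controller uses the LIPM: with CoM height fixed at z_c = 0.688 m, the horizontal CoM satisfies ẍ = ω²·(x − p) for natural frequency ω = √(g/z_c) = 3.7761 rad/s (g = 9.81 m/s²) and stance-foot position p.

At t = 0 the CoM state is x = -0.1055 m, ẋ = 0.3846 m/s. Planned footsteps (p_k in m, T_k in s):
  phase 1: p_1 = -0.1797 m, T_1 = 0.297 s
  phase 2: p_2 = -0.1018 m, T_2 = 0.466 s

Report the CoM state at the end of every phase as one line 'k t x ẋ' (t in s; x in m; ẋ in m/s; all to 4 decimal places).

1 0.2970 0.0860 1.0373
2 0.7630 1.2343 5.1019

phase 1: p=-0.1797, T=0.297, ωT=1.121502, cosh=1.697625, sinh=1.371835; start (x,ẋ)=(-0.105500, 0.384600) → end (x,ẋ)=(0.085987, 1.037276)
phase 2: p=-0.1018, T=0.466, ωT=1.759663, cosh=2.991290, sinh=2.819187; start (x,ẋ)=(0.085987, 1.037276) → end (x,ẋ)=(1.234341, 5.101884)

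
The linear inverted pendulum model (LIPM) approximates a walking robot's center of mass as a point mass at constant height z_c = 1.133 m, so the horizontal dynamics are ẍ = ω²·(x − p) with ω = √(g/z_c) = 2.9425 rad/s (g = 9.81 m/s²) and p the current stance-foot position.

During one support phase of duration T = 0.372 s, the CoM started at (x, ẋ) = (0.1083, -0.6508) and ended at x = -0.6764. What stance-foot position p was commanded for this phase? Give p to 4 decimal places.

ωT = 2.9425·0.372 = 1.094610; cosh(ωT) = 1.661344, sinh(ωT) = 1.326674
x(T) = p + (x₀−p)·cosh(ωT) + (ẋ₀/ω)·sinh(ωT) ⇒ p·(1 − cosh) = x(T) − x₀·cosh − (ẋ₀/ω)·sinh
numerator   = -0.6764 − (0.1083)·1.661344 − (-0.6508/2.9425)·1.326674 = -0.562900
denominator = 1 − 1.661344 = -0.661344
p = -0.562900 / -0.661344 = 0.8511

p = 0.8511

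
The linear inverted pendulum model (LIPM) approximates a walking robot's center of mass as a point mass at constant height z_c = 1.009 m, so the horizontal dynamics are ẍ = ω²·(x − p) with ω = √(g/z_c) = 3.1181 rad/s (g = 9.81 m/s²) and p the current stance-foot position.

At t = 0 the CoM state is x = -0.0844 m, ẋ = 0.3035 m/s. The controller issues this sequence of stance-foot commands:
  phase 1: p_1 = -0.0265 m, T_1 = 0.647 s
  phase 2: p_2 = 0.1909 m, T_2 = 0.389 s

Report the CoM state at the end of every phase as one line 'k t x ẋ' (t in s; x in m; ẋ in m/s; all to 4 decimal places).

phase 1: p=-0.0265, T=0.647, ωT=2.017411, cosh=3.825915, sinh=3.692916; start (x,ẋ)=(-0.084400, 0.303500) → end (x,ẋ)=(0.111429, 0.494454)
phase 2: p=0.1909, T=0.389, ωT=1.212941, cosh=1.830342, sinh=1.533020; start (x,ẋ)=(0.111429, 0.494454) → end (x,ẋ)=(0.288540, 0.525140)

1 0.6470 0.1114 0.4945
2 1.0360 0.2885 0.5251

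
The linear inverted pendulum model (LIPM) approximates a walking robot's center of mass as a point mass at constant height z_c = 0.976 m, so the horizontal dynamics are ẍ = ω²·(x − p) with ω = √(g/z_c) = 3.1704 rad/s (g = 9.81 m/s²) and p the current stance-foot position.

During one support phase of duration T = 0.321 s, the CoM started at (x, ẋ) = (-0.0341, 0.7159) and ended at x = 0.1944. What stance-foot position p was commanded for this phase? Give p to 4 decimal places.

p = 0.0423

ωT = 3.1704·0.321 = 1.017698; cosh(ωT) = 1.564123, sinh(ωT) = 1.202697
x(T) = p + (x₀−p)·cosh(ωT) + (ẋ₀/ω)·sinh(ωT) ⇒ p·(1 − cosh) = x(T) − x₀·cosh − (ẋ₀/ω)·sinh
numerator   = 0.1944 − (-0.0341)·1.564123 − (0.7159/3.1704)·1.202697 = -0.023841
denominator = 1 − 1.564123 = -0.564123
p = -0.023841 / -0.564123 = 0.0423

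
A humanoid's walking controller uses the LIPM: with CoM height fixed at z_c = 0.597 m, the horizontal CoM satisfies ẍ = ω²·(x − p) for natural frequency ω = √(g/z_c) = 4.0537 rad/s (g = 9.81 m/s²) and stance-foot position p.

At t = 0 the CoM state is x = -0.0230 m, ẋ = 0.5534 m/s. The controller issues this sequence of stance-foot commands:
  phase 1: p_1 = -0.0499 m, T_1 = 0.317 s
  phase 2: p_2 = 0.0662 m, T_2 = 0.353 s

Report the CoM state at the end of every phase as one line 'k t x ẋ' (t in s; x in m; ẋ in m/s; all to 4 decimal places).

phase 1: p=-0.0499, T=0.317, ωT=1.285023, cosh=1.945697, sinh=1.669053; start (x,ẋ)=(-0.023000, 0.553400) → end (x,ẋ)=(0.230294, 1.258750)
phase 2: p=0.0662, T=0.353, ωT=1.430956, cosh=2.210888, sinh=1.971808; start (x,ẋ)=(0.230294, 1.258750) → end (x,ẋ)=(1.041277, 4.094577)

1 0.3170 0.2303 1.2588
2 0.6700 1.0413 4.0946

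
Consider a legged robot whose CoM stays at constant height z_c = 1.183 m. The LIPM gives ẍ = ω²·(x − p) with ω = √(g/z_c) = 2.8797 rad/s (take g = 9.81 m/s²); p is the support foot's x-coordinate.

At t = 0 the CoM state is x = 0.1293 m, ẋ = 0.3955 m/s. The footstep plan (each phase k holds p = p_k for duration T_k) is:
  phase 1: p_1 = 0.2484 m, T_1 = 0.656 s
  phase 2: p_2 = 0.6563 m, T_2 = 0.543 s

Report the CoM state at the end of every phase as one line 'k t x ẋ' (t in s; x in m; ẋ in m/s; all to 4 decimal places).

phase 1: p=0.2484, T=0.656, ωT=1.889083, cosh=3.382257, sinh=3.231046; start (x,ẋ)=(0.129300, 0.395500) → end (x,ẋ)=(0.289327, 0.229523)
phase 2: p=0.6563, T=0.543, ωT=1.563677, cosh=2.492858, sinh=2.283494; start (x,ẋ)=(0.289327, 0.229523) → end (x,ẋ)=(-0.076508, -1.840961)

1 0.6560 0.2893 0.2295
2 1.1990 -0.0765 -1.8410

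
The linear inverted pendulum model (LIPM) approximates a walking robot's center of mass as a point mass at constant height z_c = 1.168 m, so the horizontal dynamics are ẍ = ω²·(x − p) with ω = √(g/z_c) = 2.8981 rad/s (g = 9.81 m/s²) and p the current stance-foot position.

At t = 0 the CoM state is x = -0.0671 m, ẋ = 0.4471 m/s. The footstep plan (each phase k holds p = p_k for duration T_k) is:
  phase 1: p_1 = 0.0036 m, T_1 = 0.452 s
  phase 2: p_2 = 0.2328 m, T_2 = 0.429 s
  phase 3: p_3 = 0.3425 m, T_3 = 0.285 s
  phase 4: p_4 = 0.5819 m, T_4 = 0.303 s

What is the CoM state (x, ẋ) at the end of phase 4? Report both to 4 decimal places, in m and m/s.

phase 1: p=0.0036, T=0.452, ωT=1.309941, cosh=1.987896, sinh=1.718060; start (x,ẋ)=(-0.067100, 0.447100) → end (x,ẋ)=(0.128107, 0.536765)
phase 2: p=0.2328, T=0.429, ωT=1.243285, cosh=1.877709, sinh=1.589274; start (x,ẋ)=(0.128107, 0.536765) → end (x,ẋ)=(0.330571, 0.525685)
phase 3: p=0.3425, T=0.285, ωT=0.825958, cosh=1.360942, sinh=0.923127; start (x,ẋ)=(0.330571, 0.525685) → end (x,ẋ)=(0.493711, 0.683513)
phase 4: p=0.5819, T=0.303, ωT=0.878124, cosh=1.410972, sinh=0.995410; start (x,ẋ)=(0.493711, 0.683513) → end (x,ẋ)=(0.692233, 0.710008)

x = 0.6922, ẋ = 0.7100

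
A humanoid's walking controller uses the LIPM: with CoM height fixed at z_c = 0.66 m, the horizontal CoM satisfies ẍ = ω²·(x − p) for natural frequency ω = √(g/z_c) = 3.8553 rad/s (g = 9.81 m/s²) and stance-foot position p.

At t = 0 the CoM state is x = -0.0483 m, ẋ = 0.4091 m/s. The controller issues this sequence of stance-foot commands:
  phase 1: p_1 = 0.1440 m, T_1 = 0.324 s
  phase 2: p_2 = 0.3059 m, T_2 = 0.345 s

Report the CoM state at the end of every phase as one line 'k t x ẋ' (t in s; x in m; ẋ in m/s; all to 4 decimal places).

phase 1: p=0.1440, T=0.324, ωT=1.249117, cosh=1.887010, sinh=1.600253; start (x,ẋ)=(-0.048300, 0.409100) → end (x,ẋ)=(-0.049063, -0.414410)
phase 2: p=0.3059, T=0.345, ωT=1.330078, cosh=2.022898, sinh=1.758442; start (x,ẋ)=(-0.049063, -0.414410) → end (x,ẋ)=(-0.601172, -3.244720)

1 0.3240 -0.0491 -0.4144
2 0.6690 -0.6012 -3.2447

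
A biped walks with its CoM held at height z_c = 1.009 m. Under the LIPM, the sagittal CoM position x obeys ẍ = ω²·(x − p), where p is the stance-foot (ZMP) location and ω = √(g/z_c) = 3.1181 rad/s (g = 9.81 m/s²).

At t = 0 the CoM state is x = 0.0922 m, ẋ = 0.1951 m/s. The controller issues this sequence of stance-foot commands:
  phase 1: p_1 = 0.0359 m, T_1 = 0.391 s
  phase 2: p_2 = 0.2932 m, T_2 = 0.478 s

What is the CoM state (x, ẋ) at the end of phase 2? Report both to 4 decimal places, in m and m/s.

x = 0.5859, ẋ = 1.0946

phase 1: p=0.0359, T=0.391, ωT=1.219177, cosh=1.839937, sinh=1.544464; start (x,ẋ)=(0.092200, 0.195100) → end (x,ẋ)=(0.236126, 0.630101)
phase 2: p=0.2932, T=0.478, ωT=1.490452, cosh=2.332186, sinh=2.106915; start (x,ẋ)=(0.236126, 0.630101) → end (x,ẋ)=(0.585855, 1.094560)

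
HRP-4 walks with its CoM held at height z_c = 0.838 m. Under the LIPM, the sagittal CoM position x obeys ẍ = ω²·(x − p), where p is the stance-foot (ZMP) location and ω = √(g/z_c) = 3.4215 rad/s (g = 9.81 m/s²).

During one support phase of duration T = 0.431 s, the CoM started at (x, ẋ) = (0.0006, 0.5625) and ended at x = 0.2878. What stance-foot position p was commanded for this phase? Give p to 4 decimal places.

ωT = 3.4215·0.431 = 1.474666; cosh(ωT) = 2.299217, sinh(ωT) = 2.070362
x(T) = p + (x₀−p)·cosh(ωT) + (ẋ₀/ω)·sinh(ωT) ⇒ p·(1 − cosh) = x(T) − x₀·cosh − (ẋ₀/ω)·sinh
numerator   = 0.2878 − (0.0006)·2.299217 − (0.5625/3.4215)·2.070362 = -0.053950
denominator = 1 − 2.299217 = -1.299217
p = -0.053950 / -1.299217 = 0.0415

p = 0.0415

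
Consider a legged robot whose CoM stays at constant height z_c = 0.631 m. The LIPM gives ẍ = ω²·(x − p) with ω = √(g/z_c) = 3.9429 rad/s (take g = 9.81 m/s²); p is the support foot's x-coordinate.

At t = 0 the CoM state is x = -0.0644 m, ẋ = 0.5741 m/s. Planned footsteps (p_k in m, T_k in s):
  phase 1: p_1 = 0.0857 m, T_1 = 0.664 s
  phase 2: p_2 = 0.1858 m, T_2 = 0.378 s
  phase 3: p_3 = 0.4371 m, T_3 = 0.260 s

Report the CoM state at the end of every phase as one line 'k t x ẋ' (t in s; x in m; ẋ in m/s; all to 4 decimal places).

phase 1: p=0.0857, T=0.664, ωT=2.618086, cosh=6.891198, sinh=6.818255; start (x,ẋ)=(-0.064400, 0.574100) → end (x,ẋ)=(0.044093, -0.079007)
phase 2: p=0.1858, T=0.378, ωT=1.490416, cosh=2.332111, sinh=2.106832; start (x,ẋ)=(0.044093, -0.079007) → end (x,ẋ)=(-0.186892, -1.361416)
phase 3: p=0.4371, T=0.260, ωT=1.025154, cosh=1.573133, sinh=1.214392; start (x,ẋ)=(-0.186892, -1.361416) → end (x,ẋ)=(-0.963832, -5.129505)

1 0.6640 0.0441 -0.0790
2 1.0420 -0.1869 -1.3614
3 1.3020 -0.9638 -5.1295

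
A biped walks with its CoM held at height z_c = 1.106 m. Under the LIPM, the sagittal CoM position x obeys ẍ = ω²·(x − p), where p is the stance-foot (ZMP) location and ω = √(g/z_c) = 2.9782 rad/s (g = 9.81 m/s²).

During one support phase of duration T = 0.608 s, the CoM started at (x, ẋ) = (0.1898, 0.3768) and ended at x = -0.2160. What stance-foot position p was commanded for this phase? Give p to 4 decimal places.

ωT = 2.9782·0.608 = 1.810746; cosh(ωT) = 3.139269, sinh(ωT) = 2.975736
x(T) = p + (x₀−p)·cosh(ωT) + (ẋ₀/ω)·sinh(ωT) ⇒ p·(1 − cosh) = x(T) − x₀·cosh − (ẋ₀/ω)·sinh
numerator   = -0.2160 − (0.1898)·3.139269 − (0.3768/2.9782)·2.975736 = -1.188321
denominator = 1 − 3.139269 = -2.139269
p = -1.188321 / -2.139269 = 0.5555

p = 0.5555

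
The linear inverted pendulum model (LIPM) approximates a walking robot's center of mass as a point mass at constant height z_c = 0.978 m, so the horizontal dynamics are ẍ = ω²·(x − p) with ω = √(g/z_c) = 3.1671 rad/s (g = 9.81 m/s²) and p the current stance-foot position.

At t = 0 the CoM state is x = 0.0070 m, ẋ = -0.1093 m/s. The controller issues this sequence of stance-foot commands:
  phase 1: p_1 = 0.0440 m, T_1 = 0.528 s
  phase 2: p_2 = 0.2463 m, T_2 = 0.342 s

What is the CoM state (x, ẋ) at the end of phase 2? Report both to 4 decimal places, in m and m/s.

x = -0.6491, ẋ = -2.6186

phase 1: p=0.0440, T=0.528, ωT=1.672229, cosh=2.755924, sinh=2.568096; start (x,ẋ)=(0.007000, -0.109300) → end (x,ẋ)=(-0.146597, -0.602159)
phase 2: p=0.2463, T=0.342, ωT=1.083148, cosh=1.646246, sinh=1.307718; start (x,ẋ)=(-0.146597, -0.602159) → end (x,ẋ)=(-0.649141, -2.618553)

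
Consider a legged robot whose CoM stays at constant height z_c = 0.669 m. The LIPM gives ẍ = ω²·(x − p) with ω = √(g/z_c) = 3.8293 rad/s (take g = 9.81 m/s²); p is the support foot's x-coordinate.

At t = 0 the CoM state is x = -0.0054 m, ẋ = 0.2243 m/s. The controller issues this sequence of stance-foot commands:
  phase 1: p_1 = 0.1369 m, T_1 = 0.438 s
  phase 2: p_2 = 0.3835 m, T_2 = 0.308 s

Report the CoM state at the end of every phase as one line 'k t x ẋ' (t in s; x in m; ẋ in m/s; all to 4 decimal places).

phase 1: p=0.1369, T=0.438, ωT=1.677233, cosh=2.768811, sinh=2.581921; start (x,ẋ)=(-0.005400, 0.224300) → end (x,ẋ)=(-0.105867, -0.785869)
phase 2: p=0.3835, T=0.308, ωT=1.179424, cosh=1.779979, sinh=1.472523; start (x,ẋ)=(-0.105867, -0.785869) → end (x,ẋ)=(-0.789761, -4.158237)

1 0.4380 -0.1059 -0.7859
2 0.7460 -0.7898 -4.1582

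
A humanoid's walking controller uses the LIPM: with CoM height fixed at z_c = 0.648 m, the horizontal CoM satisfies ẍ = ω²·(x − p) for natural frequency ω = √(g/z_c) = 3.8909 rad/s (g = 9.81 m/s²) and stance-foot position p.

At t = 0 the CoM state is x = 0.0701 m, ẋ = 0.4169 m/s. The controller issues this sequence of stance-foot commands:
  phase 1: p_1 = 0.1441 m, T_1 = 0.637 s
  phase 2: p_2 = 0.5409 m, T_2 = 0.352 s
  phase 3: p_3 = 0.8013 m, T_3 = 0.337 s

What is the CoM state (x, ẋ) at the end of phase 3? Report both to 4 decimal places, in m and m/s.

phase 1: p=0.1441, T=0.637, ωT=2.478503, cosh=6.003637, sinh=5.919768; start (x,ẋ)=(0.070100, 0.416900) → end (x,ẋ)=(0.334119, 0.798457)
phase 2: p=0.5409, T=0.352, ωT=1.369597, cosh=2.093987, sinh=1.839777; start (x,ẋ)=(0.334119, 0.798457) → end (x,ẋ)=(0.485447, 0.191740)
phase 3: p=0.8013, T=0.337, ωT=1.311233, cosh=1.990117, sinh=1.720630; start (x,ẋ)=(0.485447, 0.191740) → end (x,ẋ)=(0.257506, -1.732990)

x = 0.2575, ẋ = -1.7330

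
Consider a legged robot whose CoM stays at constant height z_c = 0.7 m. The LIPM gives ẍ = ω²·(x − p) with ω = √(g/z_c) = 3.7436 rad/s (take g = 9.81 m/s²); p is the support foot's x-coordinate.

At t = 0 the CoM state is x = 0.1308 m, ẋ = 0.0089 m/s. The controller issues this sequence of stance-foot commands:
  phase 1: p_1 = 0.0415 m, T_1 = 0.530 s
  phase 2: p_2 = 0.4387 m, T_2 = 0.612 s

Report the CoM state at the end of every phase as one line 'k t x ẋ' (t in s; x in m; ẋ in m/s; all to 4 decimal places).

phase 1: p=0.0415, T=0.530, ωT=1.984108, cosh=3.705030, sinh=3.567527; start (x,ẋ)=(0.130800, 0.008900) → end (x,ẋ)=(0.380841, 1.225611)
phase 2: p=0.4387, T=0.612, ωT=2.291083, cosh=4.993398, sinh=4.892242; start (x,ẋ)=(0.380841, 1.225611) → end (x,ẋ)=(1.751449, 5.060295)

1 0.5300 0.3808 1.2256
2 1.1420 1.7514 5.0603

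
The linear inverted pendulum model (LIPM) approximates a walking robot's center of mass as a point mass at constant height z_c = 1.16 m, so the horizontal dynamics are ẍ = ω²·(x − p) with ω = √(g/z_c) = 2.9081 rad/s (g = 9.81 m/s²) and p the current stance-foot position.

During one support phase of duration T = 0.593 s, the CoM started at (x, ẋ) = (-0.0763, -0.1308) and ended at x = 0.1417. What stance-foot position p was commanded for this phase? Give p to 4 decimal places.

p = -0.2559

ωT = 2.9081·0.593 = 1.724503; cosh(ωT) = 2.893998, sinh(ωT) = 2.715736
x(T) = p + (x₀−p)·cosh(ωT) + (ẋ₀/ω)·sinh(ωT) ⇒ p·(1 − cosh) = x(T) − x₀·cosh − (ẋ₀/ω)·sinh
numerator   = 0.1417 − (-0.0763)·2.893998 − (-0.1308/2.9081)·2.715736 = 0.484660
denominator = 1 − 2.893998 = -1.893998
p = 0.484660 / -1.893998 = -0.2559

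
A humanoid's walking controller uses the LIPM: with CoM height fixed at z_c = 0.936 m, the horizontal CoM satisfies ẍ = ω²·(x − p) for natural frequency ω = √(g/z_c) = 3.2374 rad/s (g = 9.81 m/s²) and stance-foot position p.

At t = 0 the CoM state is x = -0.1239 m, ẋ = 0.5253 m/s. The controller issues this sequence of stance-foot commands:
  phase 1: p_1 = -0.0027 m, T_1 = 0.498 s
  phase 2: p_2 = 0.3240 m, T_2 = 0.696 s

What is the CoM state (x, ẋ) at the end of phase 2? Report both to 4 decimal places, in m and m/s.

x = -0.2712, ẋ = -1.7965

phase 1: p=-0.0027, T=0.498, ωT=1.612225, cosh=2.606700, sinh=2.407256; start (x,ẋ)=(-0.123900, 0.525300) → end (x,ẋ)=(0.071969, 0.424757)
phase 2: p=0.3240, T=0.696, ωT=2.253230, cosh=4.811747, sinh=4.706688; start (x,ẋ)=(0.071969, 0.424757) → end (x,ẋ)=(-0.271177, -1.796480)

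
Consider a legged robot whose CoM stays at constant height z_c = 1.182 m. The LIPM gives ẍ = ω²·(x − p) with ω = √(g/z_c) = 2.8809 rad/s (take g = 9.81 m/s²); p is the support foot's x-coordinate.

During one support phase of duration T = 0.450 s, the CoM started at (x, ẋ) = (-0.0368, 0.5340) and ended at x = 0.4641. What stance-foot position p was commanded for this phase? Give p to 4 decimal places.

p = -0.2310

ωT = 2.8809·0.450 = 1.296405; cosh(ωT) = 1.964821, sinh(ωT) = 1.691308
x(T) = p + (x₀−p)·cosh(ωT) + (ẋ₀/ω)·sinh(ωT) ⇒ p·(1 − cosh) = x(T) − x₀·cosh − (ẋ₀/ω)·sinh
numerator   = 0.4641 − (-0.0368)·1.964821 − (0.5340/2.8809)·1.691308 = 0.222907
denominator = 1 − 1.964821 = -0.964821
p = 0.222907 / -0.964821 = -0.2310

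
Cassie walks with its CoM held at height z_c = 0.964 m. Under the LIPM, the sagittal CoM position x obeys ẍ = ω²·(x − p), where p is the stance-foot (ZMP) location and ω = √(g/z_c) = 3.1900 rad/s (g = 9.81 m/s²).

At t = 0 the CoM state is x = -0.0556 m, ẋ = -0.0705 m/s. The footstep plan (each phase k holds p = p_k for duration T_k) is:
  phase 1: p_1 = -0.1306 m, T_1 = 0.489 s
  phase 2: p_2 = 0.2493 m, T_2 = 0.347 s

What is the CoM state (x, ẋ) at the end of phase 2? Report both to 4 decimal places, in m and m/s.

x = -0.0040, ẋ = -0.4289

phase 1: p=-0.1306, T=0.489, ωT=1.559910, cosh=2.484274, sinh=2.274119; start (x,ẋ)=(-0.055600, -0.070500) → end (x,ẋ)=(0.005462, 0.368942)
phase 2: p=0.2493, T=0.347, ωT=1.106930, cosh=1.677815, sinh=1.347242; start (x,ẋ)=(0.005462, 0.368942) → end (x,ẋ)=(-0.003999, -0.428929)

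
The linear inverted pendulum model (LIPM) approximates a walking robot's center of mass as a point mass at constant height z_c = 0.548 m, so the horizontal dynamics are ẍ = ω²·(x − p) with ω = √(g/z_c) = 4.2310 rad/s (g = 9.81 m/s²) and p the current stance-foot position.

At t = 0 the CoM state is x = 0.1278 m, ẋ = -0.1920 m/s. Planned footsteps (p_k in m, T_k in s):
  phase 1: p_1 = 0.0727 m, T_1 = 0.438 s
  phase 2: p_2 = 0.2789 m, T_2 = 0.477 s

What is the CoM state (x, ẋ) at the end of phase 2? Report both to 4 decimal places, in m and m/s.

x = -0.2762, ẋ = -2.2416

phase 1: p=0.0727, T=0.438, ωT=1.853178, cosh=3.268401, sinh=3.111662; start (x,ẋ)=(0.127800, -0.192000) → end (x,ẋ)=(0.111584, 0.097883)
phase 2: p=0.2789, T=0.477, ωT=2.018187, cosh=3.828783, sinh=3.695887; start (x,ẋ)=(0.111584, 0.097883) → end (x,ẋ)=(-0.276215, -2.241602)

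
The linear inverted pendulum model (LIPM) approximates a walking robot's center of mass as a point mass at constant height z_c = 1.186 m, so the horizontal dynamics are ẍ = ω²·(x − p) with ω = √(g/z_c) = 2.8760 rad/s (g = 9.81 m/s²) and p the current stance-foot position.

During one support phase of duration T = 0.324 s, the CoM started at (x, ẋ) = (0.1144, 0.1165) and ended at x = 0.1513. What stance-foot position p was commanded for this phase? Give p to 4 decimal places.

p = 0.1284

ωT = 2.8760·0.324 = 0.931824; cosh(ωT) = 1.466486, sinh(ωT) = 1.072651
x(T) = p + (x₀−p)·cosh(ωT) + (ẋ₀/ω)·sinh(ωT) ⇒ p·(1 − cosh) = x(T) − x₀·cosh − (ẋ₀/ω)·sinh
numerator   = 0.1513 − (0.1144)·1.466486 − (0.1165/2.8760)·1.072651 = -0.059917
denominator = 1 − 1.466486 = -0.466486
p = -0.059917 / -0.466486 = 0.1284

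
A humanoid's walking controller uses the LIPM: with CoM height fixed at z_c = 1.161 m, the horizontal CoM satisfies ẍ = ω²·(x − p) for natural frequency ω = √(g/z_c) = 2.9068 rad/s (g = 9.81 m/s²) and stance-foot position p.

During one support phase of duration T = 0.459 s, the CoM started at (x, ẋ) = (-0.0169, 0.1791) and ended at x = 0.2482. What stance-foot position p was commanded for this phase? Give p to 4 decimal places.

p = -0.1686

ωT = 2.9068·0.459 = 1.334221; cosh(ωT) = 2.030200, sinh(ωT) = 1.766837
x(T) = p + (x₀−p)·cosh(ωT) + (ẋ₀/ω)·sinh(ωT) ⇒ p·(1 − cosh) = x(T) − x₀·cosh − (ẋ₀/ω)·sinh
numerator   = 0.2482 − (-0.0169)·2.030200 − (0.1791/2.9068)·1.766837 = 0.173648
denominator = 1 − 2.030200 = -1.030200
p = 0.173648 / -1.030200 = -0.1686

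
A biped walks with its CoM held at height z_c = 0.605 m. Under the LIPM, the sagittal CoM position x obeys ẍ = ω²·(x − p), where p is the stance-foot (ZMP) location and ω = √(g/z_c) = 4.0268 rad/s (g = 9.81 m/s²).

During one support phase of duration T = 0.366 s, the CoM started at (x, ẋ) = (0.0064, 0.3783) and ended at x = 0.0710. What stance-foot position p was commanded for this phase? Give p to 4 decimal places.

p = 0.1064

ωT = 4.0268·0.366 = 1.473809; cosh(ωT) = 2.297442, sinh(ωT) = 2.068390
x(T) = p + (x₀−p)·cosh(ωT) + (ẋ₀/ω)·sinh(ωT) ⇒ p·(1 − cosh) = x(T) − x₀·cosh − (ẋ₀/ω)·sinh
numerator   = 0.0710 − (0.0064)·2.297442 − (0.3783/4.0268)·2.068390 = -0.138020
denominator = 1 − 2.297442 = -1.297442
p = -0.138020 / -1.297442 = 0.1064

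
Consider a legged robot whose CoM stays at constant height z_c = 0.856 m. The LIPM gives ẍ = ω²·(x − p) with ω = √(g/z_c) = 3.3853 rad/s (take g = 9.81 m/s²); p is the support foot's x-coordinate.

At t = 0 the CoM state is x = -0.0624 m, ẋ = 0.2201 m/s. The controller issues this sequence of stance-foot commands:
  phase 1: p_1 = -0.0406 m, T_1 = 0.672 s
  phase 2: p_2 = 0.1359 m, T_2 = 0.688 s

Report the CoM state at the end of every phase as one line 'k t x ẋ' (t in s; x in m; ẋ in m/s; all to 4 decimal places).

1 0.6720 0.1651 0.7267
2 1.3600 1.3790 4.2693

phase 1: p=-0.0406, T=0.672, ωT=2.274922, cosh=4.914981, sinh=4.812176; start (x,ẋ)=(-0.062400, 0.220100) → end (x,ẋ)=(0.165124, 0.726651)
phase 2: p=0.1359, T=0.688, ωT=2.329086, cosh=5.182970, sinh=5.085586; start (x,ẋ)=(0.165124, 0.726651) → end (x,ẋ)=(1.378981, 4.269333)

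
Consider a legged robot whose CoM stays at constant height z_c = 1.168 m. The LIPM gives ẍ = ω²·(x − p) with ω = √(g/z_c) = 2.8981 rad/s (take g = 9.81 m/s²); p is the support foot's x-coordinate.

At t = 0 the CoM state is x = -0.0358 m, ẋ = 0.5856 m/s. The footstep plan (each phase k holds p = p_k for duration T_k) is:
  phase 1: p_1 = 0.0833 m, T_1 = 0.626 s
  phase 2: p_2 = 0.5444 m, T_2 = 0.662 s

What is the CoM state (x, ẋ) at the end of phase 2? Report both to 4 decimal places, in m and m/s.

phase 1: p=0.0833, T=0.626, ωT=1.814211, cosh=3.149598, sinh=2.986632; start (x,ẋ)=(-0.035800, 0.585600) → end (x,ẋ)=(0.311672, 0.813528)
phase 2: p=0.5444, T=0.662, ωT=1.918542, cosh=3.478921, sinh=3.332101; start (x,ẋ)=(0.311672, 0.813528) → end (x,ẋ)=(0.670114, 0.582800)

x = 0.6701, ẋ = 0.5828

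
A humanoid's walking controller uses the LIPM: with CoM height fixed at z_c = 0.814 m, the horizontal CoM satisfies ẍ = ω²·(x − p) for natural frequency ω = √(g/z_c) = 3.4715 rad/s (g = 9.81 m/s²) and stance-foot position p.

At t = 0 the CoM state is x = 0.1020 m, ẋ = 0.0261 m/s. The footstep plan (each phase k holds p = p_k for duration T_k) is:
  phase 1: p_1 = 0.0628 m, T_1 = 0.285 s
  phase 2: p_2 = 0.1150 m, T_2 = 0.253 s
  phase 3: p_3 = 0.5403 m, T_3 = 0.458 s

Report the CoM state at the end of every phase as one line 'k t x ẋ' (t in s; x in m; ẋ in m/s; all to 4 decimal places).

phase 1: p=0.0628, T=0.285, ωT=0.989377, cosh=1.530684, sinh=1.158876; start (x,ẋ)=(0.102000, 0.026100) → end (x,ẋ)=(0.131516, 0.197654)
phase 2: p=0.1150, T=0.253, ωT=0.878289, cosh=1.411136, sinh=0.995643; start (x,ẋ)=(0.131516, 0.197654) → end (x,ẋ)=(0.194994, 0.336001)
phase 3: p=0.5403, T=0.458, ωT=1.589947, cosh=2.553713, sinh=2.349776; start (x,ẋ)=(0.194994, 0.336001) → end (x,ẋ)=(-0.114081, -1.958697)

1 0.2850 0.1315 0.1977
2 0.5380 0.1950 0.3360
3 0.9960 -0.1141 -1.9587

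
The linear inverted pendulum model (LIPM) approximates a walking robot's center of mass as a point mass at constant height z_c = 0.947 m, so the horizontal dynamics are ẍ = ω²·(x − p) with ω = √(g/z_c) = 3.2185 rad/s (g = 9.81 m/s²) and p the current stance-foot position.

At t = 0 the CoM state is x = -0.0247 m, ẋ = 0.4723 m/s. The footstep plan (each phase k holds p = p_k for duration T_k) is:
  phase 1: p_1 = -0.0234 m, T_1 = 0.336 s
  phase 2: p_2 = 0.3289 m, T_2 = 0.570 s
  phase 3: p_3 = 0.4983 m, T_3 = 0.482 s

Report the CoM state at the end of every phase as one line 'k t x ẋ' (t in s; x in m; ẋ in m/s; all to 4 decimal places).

1 0.3360 0.1659 0.7710
2 0.9060 0.5366 0.8753
3 1.3880 1.2054 2.4353

phase 1: p=-0.0234, T=0.336, ωT=1.081416, cosh=1.643984, sinh=1.304869; start (x,ẋ)=(-0.024700, 0.472300) → end (x,ẋ)=(0.165946, 0.770994)
phase 2: p=0.3289, T=0.570, ωT=1.834545, cosh=3.210985, sinh=3.051299; start (x,ẋ)=(0.165946, 0.770994) → end (x,ẋ)=(0.536599, 0.875345)
phase 3: p=0.4983, T=0.482, ωT=1.551317, cosh=2.464824, sinh=2.252855; start (x,ẋ)=(0.536599, 0.875345) → end (x,ẋ)=(1.205415, 2.435268)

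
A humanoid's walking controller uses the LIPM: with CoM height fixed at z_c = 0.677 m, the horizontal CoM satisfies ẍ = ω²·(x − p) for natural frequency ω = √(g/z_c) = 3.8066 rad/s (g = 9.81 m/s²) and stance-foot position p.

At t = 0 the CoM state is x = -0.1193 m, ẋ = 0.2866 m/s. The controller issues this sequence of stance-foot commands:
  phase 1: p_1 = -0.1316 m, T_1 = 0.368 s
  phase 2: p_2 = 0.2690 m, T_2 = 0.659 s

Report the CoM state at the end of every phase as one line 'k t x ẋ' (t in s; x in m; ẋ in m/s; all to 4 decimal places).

1 0.3680 0.0384 0.7061
2 1.0270 -0.0251 -0.9905

phase 1: p=-0.1316, T=0.368, ωT=1.400829, cosh=2.152477, sinh=1.906085; start (x,ẋ)=(-0.119300, 0.286600) → end (x,ẋ)=(0.038385, 0.706145)
phase 2: p=0.2690, T=0.659, ωT=2.508549, cosh=6.184240, sinh=6.102854; start (x,ẋ)=(0.038385, 0.706145) → end (x,ẋ)=(-0.025065, -0.990471)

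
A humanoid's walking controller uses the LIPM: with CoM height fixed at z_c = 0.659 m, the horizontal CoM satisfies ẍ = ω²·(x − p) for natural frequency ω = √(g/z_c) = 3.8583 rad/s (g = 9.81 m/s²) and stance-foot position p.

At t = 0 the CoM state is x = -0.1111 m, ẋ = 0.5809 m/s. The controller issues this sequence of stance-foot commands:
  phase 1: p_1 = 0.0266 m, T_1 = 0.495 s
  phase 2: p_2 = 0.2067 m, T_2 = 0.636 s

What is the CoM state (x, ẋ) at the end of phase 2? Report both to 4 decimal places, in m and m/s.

x = -0.3454, ẋ = -2.0564

phase 1: p=0.0266, T=0.495, ωT=1.909858, cosh=3.450117, sinh=3.302016; start (x,ẋ)=(-0.111100, 0.580900) → end (x,ẋ)=(0.048666, 0.249852)
phase 2: p=0.2067, T=0.636, ωT=2.453879, cosh=5.859671, sinh=5.773712; start (x,ẋ)=(0.048666, 0.249852) → end (x,ẋ)=(-0.345442, -2.056438)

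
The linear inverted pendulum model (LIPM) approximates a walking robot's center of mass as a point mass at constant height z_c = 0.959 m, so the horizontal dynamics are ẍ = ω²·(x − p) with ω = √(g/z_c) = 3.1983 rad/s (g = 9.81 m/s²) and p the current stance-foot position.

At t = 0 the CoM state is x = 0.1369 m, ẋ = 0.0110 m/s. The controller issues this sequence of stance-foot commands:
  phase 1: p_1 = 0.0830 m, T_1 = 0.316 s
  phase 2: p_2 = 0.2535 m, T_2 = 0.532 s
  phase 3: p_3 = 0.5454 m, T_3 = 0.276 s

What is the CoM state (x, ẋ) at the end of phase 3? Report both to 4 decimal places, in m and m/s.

x = 0.0405, ẋ = -1.1918

phase 1: p=0.0830, T=0.316, ωT=1.010663, cosh=1.555700, sinh=1.191722; start (x,ẋ)=(0.136900, 0.011000) → end (x,ẋ)=(0.170951, 0.222552)
phase 2: p=0.2535, T=0.532, ωT=1.701496, cosh=2.832275, sinh=2.649865; start (x,ẋ)=(0.170951, 0.222552) → end (x,ẋ)=(0.204087, -0.069281)
phase 3: p=0.5454, T=0.276, ωT=0.882731, cosh=1.415572, sinh=1.001920; start (x,ẋ)=(0.204087, -0.069281) → end (x,ẋ)=(0.040544, -1.191788)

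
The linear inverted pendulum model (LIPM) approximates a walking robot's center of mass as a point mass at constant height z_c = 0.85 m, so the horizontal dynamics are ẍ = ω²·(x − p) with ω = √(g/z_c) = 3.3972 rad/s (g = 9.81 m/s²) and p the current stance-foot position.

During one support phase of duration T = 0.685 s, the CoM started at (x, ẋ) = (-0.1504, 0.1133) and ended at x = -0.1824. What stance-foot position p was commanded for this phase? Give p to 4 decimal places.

ωT = 3.3972·0.685 = 2.327082; cosh(ωT) = 5.172787, sinh(ωT) = 5.075207
x(T) = p + (x₀−p)·cosh(ωT) + (ẋ₀/ω)·sinh(ωT) ⇒ p·(1 − cosh) = x(T) − x₀·cosh − (ẋ₀/ω)·sinh
numerator   = -0.1824 − (-0.1504)·5.172787 − (0.1133/3.3972)·5.075207 = 0.426324
denominator = 1 − 5.172787 = -4.172787
p = 0.426324 / -4.172787 = -0.1022

p = -0.1022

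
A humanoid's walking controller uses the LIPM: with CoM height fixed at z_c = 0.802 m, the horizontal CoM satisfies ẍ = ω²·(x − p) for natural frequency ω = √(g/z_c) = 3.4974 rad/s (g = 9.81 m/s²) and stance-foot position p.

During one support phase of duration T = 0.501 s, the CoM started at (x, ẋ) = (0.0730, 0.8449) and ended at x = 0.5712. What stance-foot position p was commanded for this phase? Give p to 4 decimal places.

ωT = 3.4974·0.501 = 1.752197; cosh(ωT) = 2.970327, sinh(ωT) = 2.796935
x(T) = p + (x₀−p)·cosh(ωT) + (ẋ₀/ω)·sinh(ωT) ⇒ p·(1 − cosh) = x(T) − x₀·cosh − (ẋ₀/ω)·sinh
numerator   = 0.5712 − (0.0730)·2.970327 − (0.8449/3.4974)·2.796935 = -0.321316
denominator = 1 − 2.970327 = -1.970327
p = -0.321316 / -1.970327 = 0.1631

p = 0.1631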